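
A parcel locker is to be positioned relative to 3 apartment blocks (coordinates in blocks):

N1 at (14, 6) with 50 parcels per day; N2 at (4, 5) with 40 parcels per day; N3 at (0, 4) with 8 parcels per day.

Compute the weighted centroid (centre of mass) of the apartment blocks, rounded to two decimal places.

(8.78, 5.43)

The minimiser of Σwᵢ‖p−pᵢ‖² is the weighted centroid p* = (Σwᵢpᵢ)/(Σwᵢ).
Σwᵢ = 98.
Σwᵢxᵢ = 50·14 + 40·4 + 8·0 = 860.
Σwᵢyᵢ = 50·6 + 40·5 + 8·4 = 532.
x* = 860/98 = 8.78, y* = 532/98 = 5.43.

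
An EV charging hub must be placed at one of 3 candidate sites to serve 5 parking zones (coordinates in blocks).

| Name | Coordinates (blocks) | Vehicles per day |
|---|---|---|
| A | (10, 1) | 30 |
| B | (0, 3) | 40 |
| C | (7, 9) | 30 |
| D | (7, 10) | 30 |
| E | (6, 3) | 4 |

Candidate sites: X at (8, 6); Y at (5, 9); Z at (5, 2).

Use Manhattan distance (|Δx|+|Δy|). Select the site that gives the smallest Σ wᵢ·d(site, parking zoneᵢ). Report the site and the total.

X, total 940 blocks

Total weighted distance at each candidate:
  X (8, 6): total = 940
  Y (5, 9): total = 1008
  Z (5, 2): total = 998
Minimum is at X with total 940 blocks.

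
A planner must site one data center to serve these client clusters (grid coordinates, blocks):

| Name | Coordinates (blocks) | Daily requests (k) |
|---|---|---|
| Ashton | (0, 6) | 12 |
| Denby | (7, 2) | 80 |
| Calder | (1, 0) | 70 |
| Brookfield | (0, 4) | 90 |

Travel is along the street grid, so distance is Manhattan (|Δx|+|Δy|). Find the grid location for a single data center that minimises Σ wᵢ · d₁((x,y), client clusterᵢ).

(1, 2)

Manhattan distance separates: Σwᵢ(|x−xᵢ|+|y−yᵢ|) = Σwᵢ|x−xᵢ| + Σwᵢ|y−yᵢ|, so x and y are optimised independently as 1-D weighted medians.
Total weight W = 252; half = 126.
x-coordinate, sorted with cumulative weight:
  x=0 (Ashton, w=12) cum 12
  x=0 (Brookfield, w=90) cum 102
  x=1 (Calder, w=70) cum 172  ← median
  x=7 (Denby, w=80) cum 252
⇒ x* = 1
y-coordinate, sorted with cumulative weight:
  y=0 (Calder, w=70) cum 70
  y=2 (Denby, w=80) cum 150  ← median
  y=4 (Brookfield, w=90) cum 240
  y=6 (Ashton, w=12) cum 252
⇒ y* = 2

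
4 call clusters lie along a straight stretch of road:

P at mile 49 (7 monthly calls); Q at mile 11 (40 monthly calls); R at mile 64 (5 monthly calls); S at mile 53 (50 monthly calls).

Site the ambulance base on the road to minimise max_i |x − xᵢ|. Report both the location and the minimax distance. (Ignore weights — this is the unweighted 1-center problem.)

location 37.5, max distance 26.5

The 1-center on a line is the midpoint of the two extreme points: leftmost at 11, rightmost at 64.
Optimal location = (11 + 64)/2 = 37.5; maximum distance = (64 − 11)/2 = 26.5.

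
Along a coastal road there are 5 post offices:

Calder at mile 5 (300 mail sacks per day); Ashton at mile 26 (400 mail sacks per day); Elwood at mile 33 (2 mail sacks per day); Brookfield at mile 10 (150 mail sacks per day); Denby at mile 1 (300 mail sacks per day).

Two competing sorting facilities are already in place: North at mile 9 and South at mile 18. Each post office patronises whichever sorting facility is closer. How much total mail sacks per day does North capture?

750

The indifferent point is the midpoint (9+18)/2 = 13.5; post offices left of it (closer to North at 9) go to North, those right go to South.
  Denby at 1 (w=300) → North
  Calder at 5 (w=300) → North
  Brookfield at 10 (w=150) → North
  Ashton at 26 (w=400) → South
  Elwood at 33 (w=2) → South
North captures 750; South captures 402.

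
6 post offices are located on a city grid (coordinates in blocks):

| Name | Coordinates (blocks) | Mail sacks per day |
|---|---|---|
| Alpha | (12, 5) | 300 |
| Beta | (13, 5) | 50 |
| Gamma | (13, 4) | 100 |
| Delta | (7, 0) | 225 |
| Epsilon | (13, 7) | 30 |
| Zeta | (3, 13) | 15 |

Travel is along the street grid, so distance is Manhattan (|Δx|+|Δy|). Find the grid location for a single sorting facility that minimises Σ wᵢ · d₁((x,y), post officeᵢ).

(12, 5)

Manhattan distance separates: Σwᵢ(|x−xᵢ|+|y−yᵢ|) = Σwᵢ|x−xᵢ| + Σwᵢ|y−yᵢ|, so x and y are optimised independently as 1-D weighted medians.
Total weight W = 720; half = 360.
x-coordinate, sorted with cumulative weight:
  x=3 (Zeta, w=15) cum 15
  x=7 (Delta, w=225) cum 240
  x=12 (Alpha, w=300) cum 540  ← median
  x=13 (Beta, w=50) cum 590
  x=13 (Gamma, w=100) cum 690
  x=13 (Epsilon, w=30) cum 720
⇒ x* = 12
y-coordinate, sorted with cumulative weight:
  y=0 (Delta, w=225) cum 225
  y=4 (Gamma, w=100) cum 325
  y=5 (Alpha, w=300) cum 625  ← median
  y=5 (Beta, w=50) cum 675
  y=7 (Epsilon, w=30) cum 705
  y=13 (Zeta, w=15) cum 720
⇒ y* = 5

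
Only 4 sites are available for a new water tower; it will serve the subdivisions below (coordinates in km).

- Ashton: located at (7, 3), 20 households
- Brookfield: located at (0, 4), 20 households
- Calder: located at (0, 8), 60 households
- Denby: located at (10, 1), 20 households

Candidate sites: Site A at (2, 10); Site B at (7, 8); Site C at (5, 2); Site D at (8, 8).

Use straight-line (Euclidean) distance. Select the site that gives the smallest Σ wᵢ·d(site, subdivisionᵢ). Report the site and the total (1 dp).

Total weighted distance at each candidate:
  Site A (2, 10): total = 709.1
  Site B (7, 8): total = 833.6
  Site C (5, 2): total = 723.0
  Site D (8, 8): total = 906.5
Minimum is at Site A with total 709.1 km.

Site A, total 709.1 km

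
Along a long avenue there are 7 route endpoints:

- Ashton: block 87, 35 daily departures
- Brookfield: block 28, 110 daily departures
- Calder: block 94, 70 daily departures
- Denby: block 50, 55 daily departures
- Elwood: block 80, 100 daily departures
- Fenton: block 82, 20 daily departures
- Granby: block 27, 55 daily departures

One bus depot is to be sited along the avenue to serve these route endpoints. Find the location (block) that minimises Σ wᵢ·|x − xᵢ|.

For a sum of weighted absolute distances on a line, the optimum is the weighted median (not the mean). Total weight W = 445; half-weight = 222.5.
Sort by position and accumulate weight:
  block 27 (Granby, w=55) → cum 55
  block 28 (Brookfield, w=110) → cum 165
  block 50 (Denby, w=55) → cum 220
  block 80 (Elwood, w=100) → cum 320  ≥ 222.5 → median here
  block 82 (Fenton, w=20) → cum 340
  block 87 (Ashton, w=35) → cum 375
  block 94 (Calder, w=70) → cum 445
Optimal location: block 80.

x = 80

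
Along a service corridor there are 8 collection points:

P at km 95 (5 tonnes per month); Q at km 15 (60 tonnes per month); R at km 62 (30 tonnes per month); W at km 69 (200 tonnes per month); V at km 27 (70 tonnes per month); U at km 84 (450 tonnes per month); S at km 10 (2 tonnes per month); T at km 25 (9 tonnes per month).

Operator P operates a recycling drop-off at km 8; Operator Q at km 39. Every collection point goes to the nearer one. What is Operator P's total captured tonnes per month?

62

The indifferent point is the midpoint (8+39)/2 = 23.5; collection points left of it (closer to Operator P at 8) go to Operator P, those right go to Operator Q.
  S at 10 (w=2) → Operator P
  Q at 15 (w=60) → Operator P
  T at 25 (w=9) → Operator Q
  V at 27 (w=70) → Operator Q
  R at 62 (w=30) → Operator Q
  W at 69 (w=200) → Operator Q
  U at 84 (w=450) → Operator Q
  P at 95 (w=5) → Operator Q
Operator P captures 62; Operator Q captures 764.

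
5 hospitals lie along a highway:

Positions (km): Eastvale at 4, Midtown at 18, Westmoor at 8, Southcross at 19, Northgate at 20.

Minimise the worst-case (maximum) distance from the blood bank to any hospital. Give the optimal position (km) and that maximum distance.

The 1-center on a line is the midpoint of the two extreme points: leftmost at 4, rightmost at 20.
Optimal location = (4 + 20)/2 = 12; maximum distance = (20 − 4)/2 = 8.

location 12, max distance 8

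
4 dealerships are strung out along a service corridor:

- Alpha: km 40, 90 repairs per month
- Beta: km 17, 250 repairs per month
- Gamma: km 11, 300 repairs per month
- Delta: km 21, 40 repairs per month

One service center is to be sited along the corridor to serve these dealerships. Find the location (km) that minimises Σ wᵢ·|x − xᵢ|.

For a sum of weighted absolute distances on a line, the optimum is the weighted median (not the mean). Total weight W = 680; half-weight = 340.
Sort by position and accumulate weight:
  km 11 (Gamma, w=300) → cum 300
  km 17 (Beta, w=250) → cum 550  ≥ 340 → median here
  km 21 (Delta, w=40) → cum 590
  km 40 (Alpha, w=90) → cum 680
Optimal location: km 17.

x = 17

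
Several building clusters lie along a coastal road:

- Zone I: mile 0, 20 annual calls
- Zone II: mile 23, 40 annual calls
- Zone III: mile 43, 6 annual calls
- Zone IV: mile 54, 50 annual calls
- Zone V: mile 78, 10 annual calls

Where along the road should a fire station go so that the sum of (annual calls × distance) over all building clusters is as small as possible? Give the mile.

For a sum of weighted absolute distances on a line, the optimum is the weighted median (not the mean). Total weight W = 126; half-weight = 63.
Sort by position and accumulate weight:
  mile 0 (Zone I, w=20) → cum 20
  mile 23 (Zone II, w=40) → cum 60
  mile 43 (Zone III, w=6) → cum 66  ≥ 63 → median here
  mile 54 (Zone IV, w=50) → cum 116
  mile 78 (Zone V, w=10) → cum 126
Optimal location: mile 43.

x = 43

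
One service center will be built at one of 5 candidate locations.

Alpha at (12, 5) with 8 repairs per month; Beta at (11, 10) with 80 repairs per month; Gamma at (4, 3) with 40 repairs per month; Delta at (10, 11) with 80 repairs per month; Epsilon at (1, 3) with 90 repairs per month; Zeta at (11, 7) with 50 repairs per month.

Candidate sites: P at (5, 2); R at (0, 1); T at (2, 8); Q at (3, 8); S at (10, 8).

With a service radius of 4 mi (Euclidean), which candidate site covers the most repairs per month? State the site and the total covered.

S, covering 218

Coverage radius r = 4 mi; a point is covered iff (Δx)²+(Δy)² ≤ 4² = 16.
  P (5, 2): covers {Gamma} → 40
  R (0, 1): covers {Epsilon} → 90
  T (2, 8): covers {none} → 0
  Q (3, 8): covers {none} → 0
  S (10, 8): covers {Alpha, Beta, Delta, Zeta} → 218
Maximum coverage at S: 218 repairs per month.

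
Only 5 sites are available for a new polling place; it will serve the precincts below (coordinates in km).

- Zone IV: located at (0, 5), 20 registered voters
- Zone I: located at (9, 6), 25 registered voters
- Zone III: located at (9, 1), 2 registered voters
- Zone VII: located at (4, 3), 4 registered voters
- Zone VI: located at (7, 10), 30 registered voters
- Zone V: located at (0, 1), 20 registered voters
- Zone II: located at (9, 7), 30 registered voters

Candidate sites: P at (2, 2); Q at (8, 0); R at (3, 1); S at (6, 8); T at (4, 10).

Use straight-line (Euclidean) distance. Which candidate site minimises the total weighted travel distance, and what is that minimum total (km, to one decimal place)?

Total weighted distance at each candidate:
  P (2, 2): total = 882.6
  Q (8, 0): total = 1038.5
  R (3, 1): total = 926.2
  S (6, 8): total = 607.4
  T (4, 10): total = 798.6
Minimum is at S with total 607.4 km.

S, total 607.4 km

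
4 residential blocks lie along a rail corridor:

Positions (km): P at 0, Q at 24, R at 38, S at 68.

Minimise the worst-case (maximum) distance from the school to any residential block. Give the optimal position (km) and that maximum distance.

The 1-center on a line is the midpoint of the two extreme points: leftmost at 0, rightmost at 68.
Optimal location = (0 + 68)/2 = 34; maximum distance = (68 − 0)/2 = 34.

location 34, max distance 34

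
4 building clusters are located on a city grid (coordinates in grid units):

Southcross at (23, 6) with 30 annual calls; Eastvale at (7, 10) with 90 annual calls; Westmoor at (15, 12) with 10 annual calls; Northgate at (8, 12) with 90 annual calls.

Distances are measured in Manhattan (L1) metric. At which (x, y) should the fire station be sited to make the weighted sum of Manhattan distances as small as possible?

Manhattan distance separates: Σwᵢ(|x−xᵢ|+|y−yᵢ|) = Σwᵢ|x−xᵢ| + Σwᵢ|y−yᵢ|, so x and y are optimised independently as 1-D weighted medians.
Total weight W = 220; half = 110.
x-coordinate, sorted with cumulative weight:
  x=7 (Eastvale, w=90) cum 90
  x=8 (Northgate, w=90) cum 180  ← median
  x=15 (Westmoor, w=10) cum 190
  x=23 (Southcross, w=30) cum 220
⇒ x* = 8
y-coordinate, sorted with cumulative weight:
  y=6 (Southcross, w=30) cum 30
  y=10 (Eastvale, w=90) cum 120  ← median
  y=12 (Westmoor, w=10) cum 130
  y=12 (Northgate, w=90) cum 220
⇒ y* = 10

(8, 10)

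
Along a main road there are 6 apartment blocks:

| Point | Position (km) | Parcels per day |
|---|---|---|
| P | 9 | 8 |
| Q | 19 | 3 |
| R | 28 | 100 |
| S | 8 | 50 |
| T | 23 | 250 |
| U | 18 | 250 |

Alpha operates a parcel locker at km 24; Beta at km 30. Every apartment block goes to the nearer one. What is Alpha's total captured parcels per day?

561

The indifferent point is the midpoint (24+30)/2 = 27; apartment blocks left of it (closer to Alpha at 24) go to Alpha, those right go to Beta.
  S at 8 (w=50) → Alpha
  P at 9 (w=8) → Alpha
  U at 18 (w=250) → Alpha
  Q at 19 (w=3) → Alpha
  T at 23 (w=250) → Alpha
  R at 28 (w=100) → Beta
Alpha captures 561; Beta captures 100.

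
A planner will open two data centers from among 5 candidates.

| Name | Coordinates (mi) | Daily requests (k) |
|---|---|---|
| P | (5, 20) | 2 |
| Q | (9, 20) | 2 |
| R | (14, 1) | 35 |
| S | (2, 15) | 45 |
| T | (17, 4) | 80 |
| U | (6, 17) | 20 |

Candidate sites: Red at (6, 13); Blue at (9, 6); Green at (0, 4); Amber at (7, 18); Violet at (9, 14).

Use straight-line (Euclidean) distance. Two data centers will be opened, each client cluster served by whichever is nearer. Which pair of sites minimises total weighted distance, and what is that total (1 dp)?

{Blue, Amber}, total 1209.2

Evaluate every pair (each demand assigned to the nearer of the two):
  {Blue, Amber}: total = 1209.2
  {Red, Blue}: total = 1217.8
  {Blue, Violet}: total = 1336.7
  {Blue, Green}: total = 1695.5
  {Amber, Violet}: total = 1814.0
  {Red, Violet}: total = 1819.4
  {Red, Amber}: total = 1882.6
  {Green, Violet}: total = 1941.5
  {Red, Green}: total = 1948.8
  {Green, Amber}: total = 2163.1
Best pair: {Blue, Amber} with total 1209.2.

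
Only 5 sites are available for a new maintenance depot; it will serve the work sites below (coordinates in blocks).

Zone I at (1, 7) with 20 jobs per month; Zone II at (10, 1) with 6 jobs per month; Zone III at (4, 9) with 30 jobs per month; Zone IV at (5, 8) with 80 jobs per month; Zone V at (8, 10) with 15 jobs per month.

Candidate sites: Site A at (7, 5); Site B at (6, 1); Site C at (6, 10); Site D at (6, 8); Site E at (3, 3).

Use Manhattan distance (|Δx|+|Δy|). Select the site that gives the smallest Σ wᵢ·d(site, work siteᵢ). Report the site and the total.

Site D, total 416 blocks

Total weighted distance at each candidate:
  Site A (7, 5): total = 902
  Site B (6, 1): total = 1349
  Site C (6, 10): total = 598
  Site D (6, 8): total = 416
  Site E (3, 3): total = 1124
Minimum is at Site D with total 416 blocks.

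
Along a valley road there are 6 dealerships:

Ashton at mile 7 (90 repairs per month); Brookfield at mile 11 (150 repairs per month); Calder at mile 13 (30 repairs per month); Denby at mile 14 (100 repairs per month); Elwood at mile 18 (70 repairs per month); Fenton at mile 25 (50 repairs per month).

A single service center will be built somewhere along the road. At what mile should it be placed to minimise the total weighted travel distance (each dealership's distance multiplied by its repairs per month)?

For a sum of weighted absolute distances on a line, the optimum is the weighted median (not the mean). Total weight W = 490; half-weight = 245.
Sort by position and accumulate weight:
  mile 7 (Ashton, w=90) → cum 90
  mile 11 (Brookfield, w=150) → cum 240
  mile 13 (Calder, w=30) → cum 270  ≥ 245 → median here
  mile 14 (Denby, w=100) → cum 370
  mile 18 (Elwood, w=70) → cum 440
  mile 25 (Fenton, w=50) → cum 490
Optimal location: mile 13.

x = 13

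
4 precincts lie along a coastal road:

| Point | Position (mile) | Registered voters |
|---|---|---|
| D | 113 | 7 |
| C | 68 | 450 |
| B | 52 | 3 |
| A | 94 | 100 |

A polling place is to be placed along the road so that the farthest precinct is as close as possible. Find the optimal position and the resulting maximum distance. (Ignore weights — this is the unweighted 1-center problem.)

location 82.5, max distance 30.5

The 1-center on a line is the midpoint of the two extreme points: leftmost at 52, rightmost at 113.
Optimal location = (52 + 113)/2 = 82.5; maximum distance = (113 − 52)/2 = 30.5.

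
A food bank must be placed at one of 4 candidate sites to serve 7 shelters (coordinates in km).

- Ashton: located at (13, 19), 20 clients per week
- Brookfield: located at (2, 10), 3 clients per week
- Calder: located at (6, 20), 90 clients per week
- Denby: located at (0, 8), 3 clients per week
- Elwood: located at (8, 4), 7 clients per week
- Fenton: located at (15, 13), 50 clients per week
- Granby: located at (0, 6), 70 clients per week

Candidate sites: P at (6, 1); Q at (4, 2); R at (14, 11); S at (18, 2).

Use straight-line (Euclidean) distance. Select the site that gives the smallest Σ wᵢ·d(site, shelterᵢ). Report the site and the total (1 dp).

Total weighted distance at each candidate:
  P (6, 1): total = 3475.4
  Q (4, 2): total = 3266.2
  R (14, 11): total = 2541.0
  S (18, 2): total = 4344.2
Minimum is at R with total 2541.0 km.

R, total 2541.0 km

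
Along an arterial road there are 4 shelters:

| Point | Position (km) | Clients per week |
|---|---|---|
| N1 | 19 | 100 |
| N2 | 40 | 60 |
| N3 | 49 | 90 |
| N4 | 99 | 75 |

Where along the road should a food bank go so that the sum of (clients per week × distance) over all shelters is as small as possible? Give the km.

For a sum of weighted absolute distances on a line, the optimum is the weighted median (not the mean). Total weight W = 325; half-weight = 162.5.
Sort by position and accumulate weight:
  km 19 (N1, w=100) → cum 100
  km 40 (N2, w=60) → cum 160
  km 49 (N3, w=90) → cum 250  ≥ 162.5 → median here
  km 99 (N4, w=75) → cum 325
Optimal location: km 49.

x = 49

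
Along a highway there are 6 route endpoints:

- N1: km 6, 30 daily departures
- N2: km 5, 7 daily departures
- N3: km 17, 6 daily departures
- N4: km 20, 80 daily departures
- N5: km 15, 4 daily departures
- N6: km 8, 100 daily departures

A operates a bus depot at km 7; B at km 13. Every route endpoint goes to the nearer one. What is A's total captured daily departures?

The indifferent point is the midpoint (7+13)/2 = 10; route endpoints left of it (closer to A at 7) go to A, those right go to B.
  N2 at 5 (w=7) → A
  N1 at 6 (w=30) → A
  N6 at 8 (w=100) → A
  N5 at 15 (w=4) → B
  N3 at 17 (w=6) → B
  N4 at 20 (w=80) → B
A captures 137; B captures 90.

137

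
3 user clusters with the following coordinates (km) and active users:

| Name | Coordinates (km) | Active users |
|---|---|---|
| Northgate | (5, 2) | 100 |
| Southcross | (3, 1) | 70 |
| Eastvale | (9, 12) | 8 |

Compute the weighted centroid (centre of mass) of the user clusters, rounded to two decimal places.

(4.39, 2.06)

The minimiser of Σwᵢ‖p−pᵢ‖² is the weighted centroid p* = (Σwᵢpᵢ)/(Σwᵢ).
Σwᵢ = 178.
Σwᵢxᵢ = 100·5 + 70·3 + 8·9 = 782.
Σwᵢyᵢ = 100·2 + 70·1 + 8·12 = 366.
x* = 782/178 = 4.39, y* = 366/178 = 2.06.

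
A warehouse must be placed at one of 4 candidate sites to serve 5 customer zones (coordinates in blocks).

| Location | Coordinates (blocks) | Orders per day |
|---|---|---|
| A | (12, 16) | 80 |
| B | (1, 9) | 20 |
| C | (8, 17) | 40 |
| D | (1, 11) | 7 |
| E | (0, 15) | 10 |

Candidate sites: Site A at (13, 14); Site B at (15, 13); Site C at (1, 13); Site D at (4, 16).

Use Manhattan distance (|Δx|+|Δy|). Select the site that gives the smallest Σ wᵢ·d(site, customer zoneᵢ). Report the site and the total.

Site A, total 1145 blocks

Total weighted distance at each candidate:
  Site A (13, 14): total = 1145
  Site B (15, 13): total = 1562
  Site C (1, 13): total = 1684
  Site D (4, 16): total = 1146
Minimum is at Site A with total 1145 blocks.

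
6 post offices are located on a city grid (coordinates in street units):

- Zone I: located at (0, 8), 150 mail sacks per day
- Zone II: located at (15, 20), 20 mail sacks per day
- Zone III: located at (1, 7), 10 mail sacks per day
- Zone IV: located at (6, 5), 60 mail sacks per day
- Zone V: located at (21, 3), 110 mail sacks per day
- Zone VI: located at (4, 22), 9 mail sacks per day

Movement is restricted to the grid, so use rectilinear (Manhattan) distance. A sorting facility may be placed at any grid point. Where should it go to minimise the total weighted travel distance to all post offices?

Manhattan distance separates: Σwᵢ(|x−xᵢ|+|y−yᵢ|) = Σwᵢ|x−xᵢ| + Σwᵢ|y−yᵢ|, so x and y are optimised independently as 1-D weighted medians.
Total weight W = 359; half = 179.5.
x-coordinate, sorted with cumulative weight:
  x=0 (Zone I, w=150) cum 150
  x=1 (Zone III, w=10) cum 160
  x=4 (Zone VI, w=9) cum 169
  x=6 (Zone IV, w=60) cum 229  ← median
  x=15 (Zone II, w=20) cum 249
  x=21 (Zone V, w=110) cum 359
⇒ x* = 6
y-coordinate, sorted with cumulative weight:
  y=3 (Zone V, w=110) cum 110
  y=5 (Zone IV, w=60) cum 170
  y=7 (Zone III, w=10) cum 180  ← median
  y=8 (Zone I, w=150) cum 330
  y=20 (Zone II, w=20) cum 350
  y=22 (Zone VI, w=9) cum 359
⇒ y* = 7

(6, 7)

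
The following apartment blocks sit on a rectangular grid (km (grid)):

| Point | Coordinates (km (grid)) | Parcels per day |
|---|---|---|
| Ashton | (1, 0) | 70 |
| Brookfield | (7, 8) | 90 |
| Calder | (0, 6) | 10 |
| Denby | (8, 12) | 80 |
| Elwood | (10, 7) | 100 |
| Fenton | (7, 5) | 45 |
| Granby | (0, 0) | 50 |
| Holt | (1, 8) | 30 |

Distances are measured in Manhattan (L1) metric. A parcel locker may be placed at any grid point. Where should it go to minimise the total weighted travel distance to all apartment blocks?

(7, 7)

Manhattan distance separates: Σwᵢ(|x−xᵢ|+|y−yᵢ|) = Σwᵢ|x−xᵢ| + Σwᵢ|y−yᵢ|, so x and y are optimised independently as 1-D weighted medians.
Total weight W = 475; half = 237.5.
x-coordinate, sorted with cumulative weight:
  x=0 (Calder, w=10) cum 10
  x=0 (Granby, w=50) cum 60
  x=1 (Ashton, w=70) cum 130
  x=1 (Holt, w=30) cum 160
  x=7 (Brookfield, w=90) cum 250  ← median
  x=7 (Fenton, w=45) cum 295
  x=8 (Denby, w=80) cum 375
  x=10 (Elwood, w=100) cum 475
⇒ x* = 7
y-coordinate, sorted with cumulative weight:
  y=0 (Ashton, w=70) cum 70
  y=0 (Granby, w=50) cum 120
  y=5 (Fenton, w=45) cum 165
  y=6 (Calder, w=10) cum 175
  y=7 (Elwood, w=100) cum 275  ← median
  y=8 (Brookfield, w=90) cum 365
  y=8 (Holt, w=30) cum 395
  y=12 (Denby, w=80) cum 475
⇒ y* = 7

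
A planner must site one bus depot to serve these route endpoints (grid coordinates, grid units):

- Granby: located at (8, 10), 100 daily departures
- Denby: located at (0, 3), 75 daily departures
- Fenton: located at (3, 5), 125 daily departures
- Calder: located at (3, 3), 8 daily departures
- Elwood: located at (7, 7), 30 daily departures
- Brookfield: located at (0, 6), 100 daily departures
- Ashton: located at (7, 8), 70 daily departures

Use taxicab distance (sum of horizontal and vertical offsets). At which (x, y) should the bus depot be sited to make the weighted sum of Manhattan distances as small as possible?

(3, 6)

Manhattan distance separates: Σwᵢ(|x−xᵢ|+|y−yᵢ|) = Σwᵢ|x−xᵢ| + Σwᵢ|y−yᵢ|, so x and y are optimised independently as 1-D weighted medians.
Total weight W = 508; half = 254.
x-coordinate, sorted with cumulative weight:
  x=0 (Denby, w=75) cum 75
  x=0 (Brookfield, w=100) cum 175
  x=3 (Fenton, w=125) cum 300  ← median
  x=3 (Calder, w=8) cum 308
  x=7 (Elwood, w=30) cum 338
  x=7 (Ashton, w=70) cum 408
  x=8 (Granby, w=100) cum 508
⇒ x* = 3
y-coordinate, sorted with cumulative weight:
  y=3 (Denby, w=75) cum 75
  y=3 (Calder, w=8) cum 83
  y=5 (Fenton, w=125) cum 208
  y=6 (Brookfield, w=100) cum 308  ← median
  y=7 (Elwood, w=30) cum 338
  y=8 (Ashton, w=70) cum 408
  y=10 (Granby, w=100) cum 508
⇒ y* = 6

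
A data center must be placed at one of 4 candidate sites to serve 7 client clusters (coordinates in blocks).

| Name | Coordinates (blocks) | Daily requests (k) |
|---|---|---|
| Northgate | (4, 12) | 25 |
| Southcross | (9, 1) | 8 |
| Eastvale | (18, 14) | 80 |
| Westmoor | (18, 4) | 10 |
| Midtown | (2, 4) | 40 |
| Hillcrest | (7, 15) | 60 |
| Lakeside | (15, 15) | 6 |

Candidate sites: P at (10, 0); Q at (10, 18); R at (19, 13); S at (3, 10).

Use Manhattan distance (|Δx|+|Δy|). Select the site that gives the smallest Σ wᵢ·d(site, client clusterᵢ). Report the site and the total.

R, total 2752 blocks

Total weighted distance at each candidate:
  P (10, 0): total = 4026
  Q (10, 18): total = 2912
  R (19, 13): total = 2752
  S (3, 10): total = 2847
Minimum is at R with total 2752 blocks.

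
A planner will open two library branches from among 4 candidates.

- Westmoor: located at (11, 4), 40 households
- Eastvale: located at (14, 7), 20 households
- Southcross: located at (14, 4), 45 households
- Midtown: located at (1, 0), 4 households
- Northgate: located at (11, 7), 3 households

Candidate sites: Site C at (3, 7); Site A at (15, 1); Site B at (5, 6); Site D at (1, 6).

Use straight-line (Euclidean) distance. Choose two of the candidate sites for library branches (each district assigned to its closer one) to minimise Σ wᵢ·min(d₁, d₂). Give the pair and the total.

{Site A, Site D}, total 509.6

Evaluate every pair (each demand assigned to the nearer of the two):
  {Site A, Site D}: total = 509.6
  {Site A, Site B}: total = 511.1
  {Site C, Site A}: total = 514.7
  {Site B, Site D}: total = 891.2
  {Site C, Site B}: total = 896.1
  {Site C, Site D}: total = 1122.8
Best pair: {Site A, Site D} with total 509.6.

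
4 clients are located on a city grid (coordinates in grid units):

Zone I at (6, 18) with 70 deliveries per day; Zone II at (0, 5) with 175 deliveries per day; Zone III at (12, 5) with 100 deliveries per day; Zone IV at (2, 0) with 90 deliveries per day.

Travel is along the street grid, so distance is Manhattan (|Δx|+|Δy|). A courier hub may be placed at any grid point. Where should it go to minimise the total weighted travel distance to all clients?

Manhattan distance separates: Σwᵢ(|x−xᵢ|+|y−yᵢ|) = Σwᵢ|x−xᵢ| + Σwᵢ|y−yᵢ|, so x and y are optimised independently as 1-D weighted medians.
Total weight W = 435; half = 217.5.
x-coordinate, sorted with cumulative weight:
  x=0 (Zone II, w=175) cum 175
  x=2 (Zone IV, w=90) cum 265  ← median
  x=6 (Zone I, w=70) cum 335
  x=12 (Zone III, w=100) cum 435
⇒ x* = 2
y-coordinate, sorted with cumulative weight:
  y=0 (Zone IV, w=90) cum 90
  y=5 (Zone II, w=175) cum 265  ← median
  y=5 (Zone III, w=100) cum 365
  y=18 (Zone I, w=70) cum 435
⇒ y* = 5

(2, 5)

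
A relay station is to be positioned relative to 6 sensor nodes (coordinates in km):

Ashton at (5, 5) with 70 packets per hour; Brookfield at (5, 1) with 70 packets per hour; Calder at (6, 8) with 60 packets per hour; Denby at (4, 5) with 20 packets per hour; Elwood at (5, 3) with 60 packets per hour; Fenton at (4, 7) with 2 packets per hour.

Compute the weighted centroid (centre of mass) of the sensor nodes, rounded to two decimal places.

(5.13, 4.23)

The minimiser of Σwᵢ‖p−pᵢ‖² is the weighted centroid p* = (Σwᵢpᵢ)/(Σwᵢ).
Σwᵢ = 282.
Σwᵢxᵢ = 70·5 + 70·5 + 60·6 + 20·4 + 60·5 + 2·4 = 1448.
Σwᵢyᵢ = 70·5 + 70·1 + 60·8 + 20·5 + 60·3 + 2·7 = 1194.
x* = 1448/282 = 5.13, y* = 1194/282 = 4.23.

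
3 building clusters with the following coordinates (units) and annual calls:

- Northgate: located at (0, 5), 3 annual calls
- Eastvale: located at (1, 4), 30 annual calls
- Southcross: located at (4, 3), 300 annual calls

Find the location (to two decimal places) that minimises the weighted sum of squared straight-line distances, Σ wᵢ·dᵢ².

The minimiser of Σwᵢ‖p−pᵢ‖² is the weighted centroid p* = (Σwᵢpᵢ)/(Σwᵢ).
Σwᵢ = 333.
Σwᵢxᵢ = 3·0 + 30·1 + 300·4 = 1230.
Σwᵢyᵢ = 3·5 + 30·4 + 300·3 = 1035.
x* = 1230/333 = 3.69, y* = 1035/333 = 3.11.

(3.69, 3.11)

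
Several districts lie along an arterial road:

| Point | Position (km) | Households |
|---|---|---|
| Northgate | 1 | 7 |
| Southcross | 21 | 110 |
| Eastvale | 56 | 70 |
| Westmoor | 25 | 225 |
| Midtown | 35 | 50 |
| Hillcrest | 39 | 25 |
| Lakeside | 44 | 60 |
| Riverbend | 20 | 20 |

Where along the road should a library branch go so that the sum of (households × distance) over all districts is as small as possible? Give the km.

x = 25

For a sum of weighted absolute distances on a line, the optimum is the weighted median (not the mean). Total weight W = 567; half-weight = 283.5.
Sort by position and accumulate weight:
  km 1 (Northgate, w=7) → cum 7
  km 20 (Riverbend, w=20) → cum 27
  km 21 (Southcross, w=110) → cum 137
  km 25 (Westmoor, w=225) → cum 362  ≥ 283.5 → median here
  km 35 (Midtown, w=50) → cum 412
  km 39 (Hillcrest, w=25) → cum 437
  km 44 (Lakeside, w=60) → cum 497
  km 56 (Eastvale, w=70) → cum 567
Optimal location: km 25.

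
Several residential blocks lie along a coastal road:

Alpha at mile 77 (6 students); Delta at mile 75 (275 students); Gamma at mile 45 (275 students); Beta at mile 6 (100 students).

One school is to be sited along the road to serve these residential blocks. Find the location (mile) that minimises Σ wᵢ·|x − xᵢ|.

For a sum of weighted absolute distances on a line, the optimum is the weighted median (not the mean). Total weight W = 656; half-weight = 328.
Sort by position and accumulate weight:
  mile 6 (Beta, w=100) → cum 100
  mile 45 (Gamma, w=275) → cum 375  ≥ 328 → median here
  mile 75 (Delta, w=275) → cum 650
  mile 77 (Alpha, w=6) → cum 656
Optimal location: mile 45.

x = 45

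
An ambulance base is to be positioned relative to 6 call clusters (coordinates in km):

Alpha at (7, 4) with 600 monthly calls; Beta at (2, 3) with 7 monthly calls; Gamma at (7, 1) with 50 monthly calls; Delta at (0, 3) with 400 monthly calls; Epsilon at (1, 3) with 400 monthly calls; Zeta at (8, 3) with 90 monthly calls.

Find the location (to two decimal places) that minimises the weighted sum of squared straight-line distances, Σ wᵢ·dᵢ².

(3.67, 3.32)

The minimiser of Σwᵢ‖p−pᵢ‖² is the weighted centroid p* = (Σwᵢpᵢ)/(Σwᵢ).
Σwᵢ = 1547.
Σwᵢxᵢ = 600·7 + 7·2 + 50·7 + 400·0 + 400·1 + 90·8 = 5684.
Σwᵢyᵢ = 600·4 + 7·3 + 50·1 + 400·3 + 400·3 + 90·3 = 5141.
x* = 5684/1547 = 3.67, y* = 5141/1547 = 3.32.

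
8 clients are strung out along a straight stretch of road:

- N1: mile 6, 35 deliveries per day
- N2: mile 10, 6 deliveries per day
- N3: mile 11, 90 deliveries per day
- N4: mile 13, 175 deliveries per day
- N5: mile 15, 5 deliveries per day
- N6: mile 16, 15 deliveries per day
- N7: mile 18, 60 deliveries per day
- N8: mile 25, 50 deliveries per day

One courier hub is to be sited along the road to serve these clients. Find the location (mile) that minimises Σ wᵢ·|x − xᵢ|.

For a sum of weighted absolute distances on a line, the optimum is the weighted median (not the mean). Total weight W = 436; half-weight = 218.
Sort by position and accumulate weight:
  mile 6 (N1, w=35) → cum 35
  mile 10 (N2, w=6) → cum 41
  mile 11 (N3, w=90) → cum 131
  mile 13 (N4, w=175) → cum 306  ≥ 218 → median here
  mile 15 (N5, w=5) → cum 311
  mile 16 (N6, w=15) → cum 326
  mile 18 (N7, w=60) → cum 386
  mile 25 (N8, w=50) → cum 436
Optimal location: mile 13.

x = 13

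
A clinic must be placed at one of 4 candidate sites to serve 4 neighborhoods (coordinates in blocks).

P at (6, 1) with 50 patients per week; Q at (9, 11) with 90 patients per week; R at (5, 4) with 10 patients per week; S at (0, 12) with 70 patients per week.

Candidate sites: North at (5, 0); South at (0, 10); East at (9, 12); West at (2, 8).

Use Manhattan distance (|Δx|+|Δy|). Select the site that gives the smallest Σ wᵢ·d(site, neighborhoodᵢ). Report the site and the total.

East, total 1540 blocks

Total weighted distance at each candidate:
  North (5, 0): total = 2680
  South (0, 10): total = 1900
  East (9, 12): total = 1540
  West (2, 8): total = 1940
Minimum is at East with total 1540 blocks.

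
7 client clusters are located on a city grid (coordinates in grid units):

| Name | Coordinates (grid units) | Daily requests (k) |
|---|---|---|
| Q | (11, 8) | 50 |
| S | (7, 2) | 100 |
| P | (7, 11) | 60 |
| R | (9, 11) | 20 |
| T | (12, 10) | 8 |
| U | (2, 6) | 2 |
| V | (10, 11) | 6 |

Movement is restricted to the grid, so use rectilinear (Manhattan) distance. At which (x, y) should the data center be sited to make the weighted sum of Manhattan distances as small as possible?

Manhattan distance separates: Σwᵢ(|x−xᵢ|+|y−yᵢ|) = Σwᵢ|x−xᵢ| + Σwᵢ|y−yᵢ|, so x and y are optimised independently as 1-D weighted medians.
Total weight W = 246; half = 123.
x-coordinate, sorted with cumulative weight:
  x=2 (U, w=2) cum 2
  x=7 (S, w=100) cum 102
  x=7 (P, w=60) cum 162  ← median
  x=9 (R, w=20) cum 182
  x=10 (V, w=6) cum 188
  x=11 (Q, w=50) cum 238
  x=12 (T, w=8) cum 246
⇒ x* = 7
y-coordinate, sorted with cumulative weight:
  y=2 (S, w=100) cum 100
  y=6 (U, w=2) cum 102
  y=8 (Q, w=50) cum 152  ← median
  y=10 (T, w=8) cum 160
  y=11 (P, w=60) cum 220
  y=11 (R, w=20) cum 240
  y=11 (V, w=6) cum 246
⇒ y* = 8

(7, 8)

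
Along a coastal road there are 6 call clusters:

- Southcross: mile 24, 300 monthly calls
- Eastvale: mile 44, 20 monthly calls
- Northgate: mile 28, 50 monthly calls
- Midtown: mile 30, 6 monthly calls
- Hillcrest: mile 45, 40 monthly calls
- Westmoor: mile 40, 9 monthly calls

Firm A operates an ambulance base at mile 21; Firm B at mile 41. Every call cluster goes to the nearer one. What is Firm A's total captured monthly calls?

The indifferent point is the midpoint (21+41)/2 = 31; call clusters left of it (closer to Firm A at 21) go to Firm A, those right go to Firm B.
  Southcross at 24 (w=300) → Firm A
  Northgate at 28 (w=50) → Firm A
  Midtown at 30 (w=6) → Firm A
  Westmoor at 40 (w=9) → Firm B
  Eastvale at 44 (w=20) → Firm B
  Hillcrest at 45 (w=40) → Firm B
Firm A captures 356; Firm B captures 69.

356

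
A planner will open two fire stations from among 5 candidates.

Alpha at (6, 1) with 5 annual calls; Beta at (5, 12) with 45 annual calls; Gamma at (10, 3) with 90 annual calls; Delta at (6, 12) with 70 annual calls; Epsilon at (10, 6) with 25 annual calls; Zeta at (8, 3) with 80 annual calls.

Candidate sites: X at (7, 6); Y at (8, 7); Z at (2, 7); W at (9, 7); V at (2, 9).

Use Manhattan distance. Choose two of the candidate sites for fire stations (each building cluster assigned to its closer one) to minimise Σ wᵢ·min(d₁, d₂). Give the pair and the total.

{X, W}, total 1700

Evaluate every pair (each demand assigned to the nearer of the two):
  {X, W}: total = 1700
  {W, V}: total = 1705
  {Y, W}: total = 1710
  {X, V}: total = 1725
  {Y, V}: total = 1735
  {X, Y}: total = 1815
  {X, Z}: total = 1815
  {Y, Z}: total = 1825
  {Z, W}: total = 1865
  {Z, V}: total = 2915
Best pair: {X, W} with total 1700.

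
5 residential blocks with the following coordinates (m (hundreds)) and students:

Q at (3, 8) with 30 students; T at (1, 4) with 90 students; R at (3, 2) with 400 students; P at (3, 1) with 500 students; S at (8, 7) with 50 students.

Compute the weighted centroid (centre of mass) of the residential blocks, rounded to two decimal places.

The minimiser of Σwᵢ‖p−pᵢ‖² is the weighted centroid p* = (Σwᵢpᵢ)/(Σwᵢ).
Σwᵢ = 1070.
Σwᵢxᵢ = 30·3 + 90·1 + 400·3 + 500·3 + 50·8 = 3280.
Σwᵢyᵢ = 30·8 + 90·4 + 400·2 + 500·1 + 50·7 = 2250.
x* = 3280/1070 = 3.07, y* = 2250/1070 = 2.10.

(3.07, 2.10)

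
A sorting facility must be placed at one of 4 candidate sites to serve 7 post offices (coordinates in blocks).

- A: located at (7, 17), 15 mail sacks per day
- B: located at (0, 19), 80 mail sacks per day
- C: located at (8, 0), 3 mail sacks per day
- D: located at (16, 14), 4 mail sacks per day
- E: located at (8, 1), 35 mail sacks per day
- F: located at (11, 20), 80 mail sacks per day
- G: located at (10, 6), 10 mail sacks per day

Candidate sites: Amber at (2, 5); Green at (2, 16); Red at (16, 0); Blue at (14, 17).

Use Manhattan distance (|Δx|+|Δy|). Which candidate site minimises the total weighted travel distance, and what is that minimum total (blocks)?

Green, total 2575 blocks

Total weighted distance at each candidate:
  Amber (2, 5): total = 4020
  Green (2, 16): total = 2575
  Red (16, 0): total = 5705
  Blue (14, 17): total = 2874
Minimum is at Green with total 2575 blocks.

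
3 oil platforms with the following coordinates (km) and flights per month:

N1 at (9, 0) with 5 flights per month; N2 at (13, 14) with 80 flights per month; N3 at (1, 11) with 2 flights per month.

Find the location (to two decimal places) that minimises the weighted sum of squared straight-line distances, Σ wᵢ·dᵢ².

(12.49, 13.13)

The minimiser of Σwᵢ‖p−pᵢ‖² is the weighted centroid p* = (Σwᵢpᵢ)/(Σwᵢ).
Σwᵢ = 87.
Σwᵢxᵢ = 5·9 + 80·13 + 2·1 = 1087.
Σwᵢyᵢ = 5·0 + 80·14 + 2·11 = 1142.
x* = 1087/87 = 12.49, y* = 1142/87 = 13.13.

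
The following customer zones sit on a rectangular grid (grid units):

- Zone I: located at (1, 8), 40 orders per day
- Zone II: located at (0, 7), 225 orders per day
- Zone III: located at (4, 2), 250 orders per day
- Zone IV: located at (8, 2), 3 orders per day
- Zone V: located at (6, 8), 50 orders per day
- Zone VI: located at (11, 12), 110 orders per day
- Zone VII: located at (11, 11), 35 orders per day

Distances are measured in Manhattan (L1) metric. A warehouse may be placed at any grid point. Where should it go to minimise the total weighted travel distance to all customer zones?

Manhattan distance separates: Σwᵢ(|x−xᵢ|+|y−yᵢ|) = Σwᵢ|x−xᵢ| + Σwᵢ|y−yᵢ|, so x and y are optimised independently as 1-D weighted medians.
Total weight W = 713; half = 356.5.
x-coordinate, sorted with cumulative weight:
  x=0 (Zone II, w=225) cum 225
  x=1 (Zone I, w=40) cum 265
  x=4 (Zone III, w=250) cum 515  ← median
  x=6 (Zone V, w=50) cum 565
  x=8 (Zone IV, w=3) cum 568
  x=11 (Zone VI, w=110) cum 678
  x=11 (Zone VII, w=35) cum 713
⇒ x* = 4
y-coordinate, sorted with cumulative weight:
  y=2 (Zone III, w=250) cum 250
  y=2 (Zone IV, w=3) cum 253
  y=7 (Zone II, w=225) cum 478  ← median
  y=8 (Zone I, w=40) cum 518
  y=8 (Zone V, w=50) cum 568
  y=11 (Zone VII, w=35) cum 603
  y=12 (Zone VI, w=110) cum 713
⇒ y* = 7

(4, 7)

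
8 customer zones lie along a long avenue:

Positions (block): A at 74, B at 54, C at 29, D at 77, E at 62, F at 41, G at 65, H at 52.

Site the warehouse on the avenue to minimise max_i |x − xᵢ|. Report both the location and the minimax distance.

location 53, max distance 24

The 1-center on a line is the midpoint of the two extreme points: leftmost at 29, rightmost at 77.
Optimal location = (29 + 77)/2 = 53; maximum distance = (77 − 29)/2 = 24.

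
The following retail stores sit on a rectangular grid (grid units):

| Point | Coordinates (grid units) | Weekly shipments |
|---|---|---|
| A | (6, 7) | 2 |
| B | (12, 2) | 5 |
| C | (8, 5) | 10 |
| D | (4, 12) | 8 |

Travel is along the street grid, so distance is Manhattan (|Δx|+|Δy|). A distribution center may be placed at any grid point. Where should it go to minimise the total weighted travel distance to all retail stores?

(8, 5)

Manhattan distance separates: Σwᵢ(|x−xᵢ|+|y−yᵢ|) = Σwᵢ|x−xᵢ| + Σwᵢ|y−yᵢ|, so x and y are optimised independently as 1-D weighted medians.
Total weight W = 25; half = 12.5.
x-coordinate, sorted with cumulative weight:
  x=4 (D, w=8) cum 8
  x=6 (A, w=2) cum 10
  x=8 (C, w=10) cum 20  ← median
  x=12 (B, w=5) cum 25
⇒ x* = 8
y-coordinate, sorted with cumulative weight:
  y=2 (B, w=5) cum 5
  y=5 (C, w=10) cum 15  ← median
  y=7 (A, w=2) cum 17
  y=12 (D, w=8) cum 25
⇒ y* = 5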